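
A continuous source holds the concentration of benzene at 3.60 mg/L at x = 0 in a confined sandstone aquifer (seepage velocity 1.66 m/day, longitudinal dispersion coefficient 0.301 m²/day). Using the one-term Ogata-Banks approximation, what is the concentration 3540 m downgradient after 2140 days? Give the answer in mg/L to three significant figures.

For a continuous step input, C/C₀ ≈ ½·erfc((x−vt)/(2√(Dt))).
vt = 1.66 × 2140 = 3552.4 m and 2√(Dt) = 2√(0.301 × 2140) = 50.76 m.
Argument (x−vt)/(2√(Dt)) = (3540 − 3552.4)/50.76 = -0.2443; ½·erfc(-0.2443) = 0.6351.
C = 3.60 × 0.6351 = 2.29 mg/L.

2.29 mg/L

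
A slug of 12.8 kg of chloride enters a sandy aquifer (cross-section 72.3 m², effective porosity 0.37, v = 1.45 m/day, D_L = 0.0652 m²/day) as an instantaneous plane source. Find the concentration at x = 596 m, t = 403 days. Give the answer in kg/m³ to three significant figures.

For an instantaneous plane source, C(x,t) = M/(n_e·A·√(4πDt)) · exp(−(x−vt)²/(4Dt)), with n_e·A the pore (flow) area.
Plume center vt = 1.45 × 403 = 584.35 m, so the well at 596 m is 11.65 m downgradient of the peak.
√(4πDt) = 18.17 m, giving peak height M/(n_e·A·√(4πDt)) = 12.8/(0.37 × 72.3 × 18.17) = 0.02633 kg/m³.
(x−vt)²/(4Dt) = (11.65)²/(4 × 0.0652 × 403) = 1.291; exp(−1.291) = 0.2750.
C = 0.02633 × 0.2750 = 0.00724 kg/m³.

0.00724 kg/m³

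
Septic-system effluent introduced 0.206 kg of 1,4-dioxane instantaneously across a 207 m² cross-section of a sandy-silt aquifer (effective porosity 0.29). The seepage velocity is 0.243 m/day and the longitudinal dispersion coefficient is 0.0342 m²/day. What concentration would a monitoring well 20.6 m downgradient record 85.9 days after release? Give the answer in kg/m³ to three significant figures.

For an instantaneous plane source, C(x,t) = M/(n_e·A·√(4πDt)) · exp(−(x−vt)²/(4Dt)), with n_e·A the pore (flow) area.
Plume center vt = 0.243 × 85.9 = 20.8737 m, so the well at 20.6 m is 0.2737 m upgradient of the peak.
√(4πDt) = 6.076 m, giving peak height M/(n_e·A·√(4πDt)) = 0.206/(0.29 × 207 × 6.076) = 0.0005648 kg/m³.
(x−vt)²/(4Dt) = (-0.2737)²/(4 × 0.0342 × 85.9) = 0.006375; exp(−0.006375) = 0.9936.
C = 0.0005648 × 0.9936 = 0.000561 kg/m³.

0.000561 kg/m³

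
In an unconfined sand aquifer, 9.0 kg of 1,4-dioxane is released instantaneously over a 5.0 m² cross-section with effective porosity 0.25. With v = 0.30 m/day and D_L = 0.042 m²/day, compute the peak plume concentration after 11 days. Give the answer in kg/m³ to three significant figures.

The peak of an instantaneous 1D plume sits at x = vt; there the Gaussian factor is 1 and C_max = M/(n_e·A·√(4πDt)), where n_e·A is the pore area the mass is dissolved in.
√(4πDt) = √(4π × 0.042 × 11) = 2.409 m, so C_max = 9.0/(0.25 × 5.0 × 2.409) = 2.99 kg/m³.

2.99 kg/m³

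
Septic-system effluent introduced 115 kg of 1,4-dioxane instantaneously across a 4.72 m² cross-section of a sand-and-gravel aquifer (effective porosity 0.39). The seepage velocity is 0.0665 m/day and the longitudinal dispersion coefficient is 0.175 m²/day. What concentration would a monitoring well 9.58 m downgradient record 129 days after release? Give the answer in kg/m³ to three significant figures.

3.67 kg/m³

For an instantaneous plane source, C(x,t) = M/(n_e·A·√(4πDt)) · exp(−(x−vt)²/(4Dt)), with n_e·A the pore (flow) area.
Plume center vt = 0.0665 × 129 = 8.5785 m, so the well at 9.58 m is 1.0015 m downgradient of the peak.
√(4πDt) = 16.84 m, giving peak height M/(n_e·A·√(4πDt)) = 115/(0.39 × 4.72 × 16.84) = 3.710 kg/m³.
(x−vt)²/(4Dt) = (1.0015)²/(4 × 0.175 × 129) = 0.01111; exp(−0.01111) = 0.9890.
C = 3.710 × 0.9890 = 3.67 kg/m³.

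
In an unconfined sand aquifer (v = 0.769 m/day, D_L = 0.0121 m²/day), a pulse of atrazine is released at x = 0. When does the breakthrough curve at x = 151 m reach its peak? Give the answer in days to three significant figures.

196 days

For the 1D instantaneous-source solution, setting ∂C/∂t = 0 at fixed x gives v²t² + 2Dt − x² = 0, so t = (√(D² + v²x²) − D)/v².
√(D² + v²x²) = √(0.0121² + 0.769² × 151²) = 116.1; v² = 0.591361.
t = (116.1 − 0.0121)/0.591361 = 196 days (vs. the pure-advection estimate x/v = 196 d).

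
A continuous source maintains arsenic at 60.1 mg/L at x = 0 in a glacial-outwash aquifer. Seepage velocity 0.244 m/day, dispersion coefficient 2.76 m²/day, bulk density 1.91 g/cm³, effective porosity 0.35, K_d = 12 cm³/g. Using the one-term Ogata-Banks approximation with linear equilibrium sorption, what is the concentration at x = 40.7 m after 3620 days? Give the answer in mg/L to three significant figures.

Retardation factor R = 1 + ρ_b·K_d/n = 1 + 1.91 × 12/0.35 = 66.49.
Sorption retards both mechanisms: v_R = v/R = 0.003670 m/day, D_R = D/R = 0.04151 m²/day.
v_R·t = 0.003670 × 3620 = 13.2854 m; 2√(D_R t) = 24.52 m; argument = (40.7 − 13.2854)/24.52 = 1.118.
C = C₀ × ½·erfc(1.118) = 60.1 × 0.05693 = 3.42 mg/L.

3.42 mg/L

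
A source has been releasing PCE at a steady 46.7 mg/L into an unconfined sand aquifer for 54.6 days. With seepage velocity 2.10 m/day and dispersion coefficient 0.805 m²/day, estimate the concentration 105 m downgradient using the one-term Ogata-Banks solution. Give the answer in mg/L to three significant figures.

For a continuous step input, C/C₀ ≈ ½·erfc((x−vt)/(2√(Dt))).
vt = 2.10 × 54.6 = 114.66 m and 2√(Dt) = 2√(0.805 × 54.6) = 13.26 m.
Argument (x−vt)/(2√(Dt)) = (105 − 114.66)/13.26 = -0.7285; ½·erfc(-0.7285) = 0.8486.
C = 46.7 × 0.8486 = 39.6 mg/L.

39.6 mg/L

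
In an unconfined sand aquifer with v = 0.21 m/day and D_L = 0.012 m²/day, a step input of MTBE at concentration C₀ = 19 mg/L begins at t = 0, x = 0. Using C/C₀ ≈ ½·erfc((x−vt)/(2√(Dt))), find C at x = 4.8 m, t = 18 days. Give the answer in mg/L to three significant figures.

1.15 mg/L

For a continuous step input, C/C₀ ≈ ½·erfc((x−vt)/(2√(Dt))).
vt = 0.21 × 18 = 3.78 m and 2√(Dt) = 2√(0.012 × 18) = 0.9295 m.
Argument (x−vt)/(2√(Dt)) = (4.8 − 3.78)/0.9295 = 1.097; ½·erfc(1.097) = 0.06040.
C = 19 × 0.06040 = 1.15 mg/L.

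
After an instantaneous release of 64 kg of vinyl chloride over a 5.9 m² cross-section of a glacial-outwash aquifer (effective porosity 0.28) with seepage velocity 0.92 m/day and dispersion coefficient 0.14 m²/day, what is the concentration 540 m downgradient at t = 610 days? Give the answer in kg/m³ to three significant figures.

For an instantaneous plane source, C(x,t) = M/(n_e·A·√(4πDt)) · exp(−(x−vt)²/(4Dt)), with n_e·A the pore (flow) area.
Plume center vt = 0.92 × 610 = 561.2 m, so the well at 540 m is 21.2 m upgradient of the peak.
√(4πDt) = 32.76 m, giving peak height M/(n_e·A·√(4πDt)) = 64/(0.28 × 5.9 × 32.76) = 1.183 kg/m³.
(x−vt)²/(4Dt) = (-21.2)²/(4 × 0.14 × 610) = 1.316; exp(−1.316) = 0.2682.
C = 1.183 × 0.2682 = 0.317 kg/m³.

0.317 kg/m³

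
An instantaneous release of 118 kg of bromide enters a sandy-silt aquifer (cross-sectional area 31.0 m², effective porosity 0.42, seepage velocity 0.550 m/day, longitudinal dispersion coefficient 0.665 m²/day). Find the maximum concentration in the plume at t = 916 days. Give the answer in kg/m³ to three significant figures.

0.104 kg/m³

The peak of an instantaneous 1D plume sits at x = vt; there the Gaussian factor is 1 and C_max = M/(n_e·A·√(4πDt)), where n_e·A is the pore area the mass is dissolved in.
√(4πDt) = √(4π × 0.665 × 916) = 87.49 m, so C_max = 118/(0.42 × 31.0 × 87.49) = 0.104 kg/m³.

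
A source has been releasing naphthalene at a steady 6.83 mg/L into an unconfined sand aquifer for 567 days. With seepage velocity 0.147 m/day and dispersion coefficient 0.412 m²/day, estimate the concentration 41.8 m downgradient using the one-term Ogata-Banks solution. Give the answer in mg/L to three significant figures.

For a continuous step input, C/C₀ ≈ ½·erfc((x−vt)/(2√(Dt))).
vt = 0.147 × 567 = 83.349 m and 2√(Dt) = 2√(0.412 × 567) = 30.57 m.
Argument (x−vt)/(2√(Dt)) = (41.8 − 83.349)/30.57 = -1.359; ½·erfc(-1.359) = 0.9727.
C = 6.83 × 0.9727 = 6.64 mg/L.

6.64 mg/L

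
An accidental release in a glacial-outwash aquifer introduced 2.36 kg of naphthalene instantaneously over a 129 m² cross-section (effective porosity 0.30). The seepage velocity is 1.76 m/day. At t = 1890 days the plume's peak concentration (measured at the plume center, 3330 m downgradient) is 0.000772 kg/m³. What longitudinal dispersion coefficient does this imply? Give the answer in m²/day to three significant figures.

At the plume center C_max = M/(n_e·A·√(4πDt)), so D = M²/(4πt·(n_e·A·C_max)²).
n_e·A·C_max = 0.30 × 129 × 0.000772 = 0.02988 kg/m.
D = 2.36²/(4π × 1890 × 0.02988²) = 0.263 m²/day.

0.263 m²/day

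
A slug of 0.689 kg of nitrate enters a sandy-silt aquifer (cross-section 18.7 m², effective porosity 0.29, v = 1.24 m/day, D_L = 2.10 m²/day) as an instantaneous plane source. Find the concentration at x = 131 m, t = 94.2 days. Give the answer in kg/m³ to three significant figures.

0.00198 kg/m³

For an instantaneous plane source, C(x,t) = M/(n_e·A·√(4πDt)) · exp(−(x−vt)²/(4Dt)), with n_e·A the pore (flow) area.
Plume center vt = 1.24 × 94.2 = 116.808 m, so the well at 131 m is 14.192 m downgradient of the peak.
√(4πDt) = 49.86 m, giving peak height M/(n_e·A·√(4πDt)) = 0.689/(0.29 × 18.7 × 49.86) = 0.002548 kg/m³.
(x−vt)²/(4Dt) = (14.192)²/(4 × 2.10 × 94.2) = 0.2545; exp(−0.2545) = 0.7753.
C = 0.002548 × 0.7753 = 0.00198 kg/m³.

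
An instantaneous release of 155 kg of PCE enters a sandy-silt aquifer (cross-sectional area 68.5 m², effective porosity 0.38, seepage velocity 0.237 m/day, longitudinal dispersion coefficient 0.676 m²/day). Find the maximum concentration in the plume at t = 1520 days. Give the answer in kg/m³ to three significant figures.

0.0524 kg/m³

The peak of an instantaneous 1D plume sits at x = vt; there the Gaussian factor is 1 and C_max = M/(n_e·A·√(4πDt)), where n_e·A is the pore area the mass is dissolved in.
√(4πDt) = √(4π × 0.676 × 1520) = 113.6 m, so C_max = 155/(0.38 × 68.5 × 113.6) = 0.0524 kg/m³.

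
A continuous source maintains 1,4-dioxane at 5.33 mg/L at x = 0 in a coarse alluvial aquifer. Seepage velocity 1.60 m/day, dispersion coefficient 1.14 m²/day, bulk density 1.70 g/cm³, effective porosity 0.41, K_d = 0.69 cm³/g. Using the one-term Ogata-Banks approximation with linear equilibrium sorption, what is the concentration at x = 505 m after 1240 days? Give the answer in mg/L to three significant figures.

3.35 mg/L

Retardation factor R = 1 + ρ_b·K_d/n = 1 + 1.70 × 0.69/0.41 = 3.861.
Sorption retards both mechanisms: v_R = v/R = 0.4144 m/day, D_R = D/R = 0.2953 m²/day.
v_R·t = 0.4144 × 1240 = 513.856 m; 2√(D_R t) = 38.27 m; argument = (505 − 513.856)/38.27 = -0.2314.
C = C₀ × ½·erfc(-0.2314) = 5.33 × 0.6283 = 3.35 mg/L.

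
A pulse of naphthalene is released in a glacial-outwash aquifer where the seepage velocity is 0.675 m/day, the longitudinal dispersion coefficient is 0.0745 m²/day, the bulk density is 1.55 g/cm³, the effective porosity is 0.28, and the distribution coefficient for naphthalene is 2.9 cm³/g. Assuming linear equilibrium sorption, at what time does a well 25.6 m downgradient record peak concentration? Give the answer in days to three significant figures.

Retardation factor R = 1 + ρ_b·K_d/n = 1 + 1.55 × 2.9/0.28 = 17.05.
Sorption retards both mechanisms: v_R = v/R = 0.03959 m/day, D_R = D/R = 0.004370 m²/day.
Peak time from v_R²t² + 2D_R t − x² = 0: t = (√(D_R² + v_R²x²) − D_R)/v_R².
√(D_R² + v_R²x²) = √(0.004370² + 0.03959² × 25.6²) = 1.014; v_R² = 0.001567.
t = (1.014 − 0.004370)/0.001567 = 644 days.

644 days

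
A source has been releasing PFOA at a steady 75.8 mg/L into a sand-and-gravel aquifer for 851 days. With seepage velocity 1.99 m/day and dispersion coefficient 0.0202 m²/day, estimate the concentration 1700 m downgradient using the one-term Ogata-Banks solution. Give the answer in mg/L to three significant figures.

10.1 mg/L

For a continuous step input, C/C₀ ≈ ½·erfc((x−vt)/(2√(Dt))).
vt = 1.99 × 851 = 1693.49 m and 2√(Dt) = 2√(0.0202 × 851) = 8.292 m.
Argument (x−vt)/(2√(Dt)) = (1700 − 1693.49)/8.292 = 0.7851; ½·erfc(0.7851) = 0.1334.
C = 75.8 × 0.1334 = 10.1 mg/L.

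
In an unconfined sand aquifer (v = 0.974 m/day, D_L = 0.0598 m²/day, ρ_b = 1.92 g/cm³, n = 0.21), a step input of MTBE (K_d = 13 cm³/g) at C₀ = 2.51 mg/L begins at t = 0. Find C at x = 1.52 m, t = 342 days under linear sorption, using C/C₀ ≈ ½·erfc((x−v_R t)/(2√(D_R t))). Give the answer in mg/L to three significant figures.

Retardation factor R = 1 + ρ_b·K_d/n = 1 + 1.92 × 13/0.21 = 119.9.
Sorption retards both mechanisms: v_R = v/R = 0.008123 m/day, D_R = D/R = 0.0004987 m²/day.
v_R·t = 0.008123 × 342 = 2.778066 m; 2√(D_R t) = 0.8260 m; argument = (1.52 − 2.778066)/0.8260 = -1.523.
C = C₀ × ½·erfc(-1.523) = 2.51 × 0.9844 = 2.47 mg/L.

2.47 mg/L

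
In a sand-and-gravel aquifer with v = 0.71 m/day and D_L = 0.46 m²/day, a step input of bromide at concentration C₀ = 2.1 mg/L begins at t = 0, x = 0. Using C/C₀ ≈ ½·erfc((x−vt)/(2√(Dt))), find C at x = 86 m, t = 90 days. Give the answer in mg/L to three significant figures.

For a continuous step input, C/C₀ ≈ ½·erfc((x−vt)/(2√(Dt))).
vt = 0.71 × 90 = 63.9 m and 2√(Dt) = 2√(0.46 × 90) = 12.87 m.
Argument (x−vt)/(2√(Dt)) = (86 − 63.9)/12.87 = 1.717; ½·erfc(1.717) = 0.007587.
C = 2.1 × 0.007587 = 0.0159 mg/L.

0.0159 mg/L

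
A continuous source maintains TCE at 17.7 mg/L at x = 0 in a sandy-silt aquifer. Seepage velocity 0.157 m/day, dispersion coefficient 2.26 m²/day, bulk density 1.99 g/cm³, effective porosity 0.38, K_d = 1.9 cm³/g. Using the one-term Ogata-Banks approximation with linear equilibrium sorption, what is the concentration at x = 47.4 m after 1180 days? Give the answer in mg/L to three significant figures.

Retardation factor R = 1 + ρ_b·K_d/n = 1 + 1.99 × 1.9/0.38 = 10.95.
Sorption retards both mechanisms: v_R = v/R = 0.01434 m/day, D_R = D/R = 0.2064 m²/day.
v_R·t = 0.01434 × 1180 = 16.9212 m; 2√(D_R t) = 31.21 m; argument = (47.4 − 16.9212)/31.21 = 0.9766.
C = C₀ × ½·erfc(0.9766) = 17.7 × 0.08362 = 1.48 mg/L.

1.48 mg/L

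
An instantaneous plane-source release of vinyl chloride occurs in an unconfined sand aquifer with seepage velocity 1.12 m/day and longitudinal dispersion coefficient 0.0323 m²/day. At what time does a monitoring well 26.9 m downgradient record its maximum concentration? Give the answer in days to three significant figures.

24.0 days

For the 1D instantaneous-source solution, setting ∂C/∂t = 0 at fixed x gives v²t² + 2Dt − x² = 0, so t = (√(D² + v²x²) − D)/v².
√(D² + v²x²) = √(0.0323² + 1.12² × 26.9²) = 30.13; v² = 1.2544.
t = (30.13 − 0.0323)/1.2544 = 24.0 days (vs. the pure-advection estimate x/v = 24.0 d).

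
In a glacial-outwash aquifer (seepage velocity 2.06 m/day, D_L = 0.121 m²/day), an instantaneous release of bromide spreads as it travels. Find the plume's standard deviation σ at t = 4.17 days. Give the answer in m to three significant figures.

1.00 m

Dispersive spreading gives a Gaussian with σ² = 2Dt; advection only shifts the center.
σ = √(2 × 0.121 × 4.17) = 1.00 m.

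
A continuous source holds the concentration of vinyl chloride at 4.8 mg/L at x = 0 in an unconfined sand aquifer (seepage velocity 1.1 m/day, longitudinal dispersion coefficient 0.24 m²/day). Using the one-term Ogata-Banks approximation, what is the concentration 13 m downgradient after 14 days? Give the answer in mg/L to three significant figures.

For a continuous step input, C/C₀ ≈ ½·erfc((x−vt)/(2√(Dt))).
vt = 1.1 × 14 = 15.4 m and 2√(Dt) = 2√(0.24 × 14) = 3.666 m.
Argument (x−vt)/(2√(Dt)) = (13 − 15.4)/3.666 = -0.6547; ½·erfc(-0.6547) = 0.8227.
C = 4.8 × 0.8227 = 3.95 mg/L.

3.95 mg/L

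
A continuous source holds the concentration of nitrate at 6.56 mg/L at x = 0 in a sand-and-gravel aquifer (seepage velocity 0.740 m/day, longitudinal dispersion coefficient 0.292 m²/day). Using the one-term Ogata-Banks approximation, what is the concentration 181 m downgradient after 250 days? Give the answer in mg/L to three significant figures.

4.13 mg/L

For a continuous step input, C/C₀ ≈ ½·erfc((x−vt)/(2√(Dt))).
vt = 0.740 × 250 = 185 m and 2√(Dt) = 2√(0.292 × 250) = 17.09 m.
Argument (x−vt)/(2√(Dt)) = (181 − 185)/17.09 = -0.2341; ½·erfc(-0.2341) = 0.6297.
C = 6.56 × 0.6297 = 4.13 mg/L.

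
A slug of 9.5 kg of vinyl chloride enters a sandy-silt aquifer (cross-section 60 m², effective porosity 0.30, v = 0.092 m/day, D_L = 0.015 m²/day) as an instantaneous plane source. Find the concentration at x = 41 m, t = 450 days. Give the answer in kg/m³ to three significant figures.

0.0570 kg/m³

For an instantaneous plane source, C(x,t) = M/(n_e·A·√(4πDt)) · exp(−(x−vt)²/(4Dt)), with n_e·A the pore (flow) area.
Plume center vt = 0.092 × 450 = 41.4 m, so the well at 41 m is 0.4 m upgradient of the peak.
√(4πDt) = 9.210 m, giving peak height M/(n_e·A·√(4πDt)) = 9.5/(0.30 × 60 × 9.210) = 0.05730 kg/m³.
(x−vt)²/(4Dt) = (-0.4)²/(4 × 0.015 × 450) = 0.005926; exp(−0.005926) = 0.9941.
C = 0.05730 × 0.9941 = 0.0570 kg/m³.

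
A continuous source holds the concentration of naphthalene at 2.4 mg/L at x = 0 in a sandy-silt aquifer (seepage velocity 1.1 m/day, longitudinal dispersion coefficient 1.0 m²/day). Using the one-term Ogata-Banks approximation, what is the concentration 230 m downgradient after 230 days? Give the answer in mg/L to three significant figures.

2.06 mg/L

For a continuous step input, C/C₀ ≈ ½·erfc((x−vt)/(2√(Dt))).
vt = 1.1 × 230 = 253 m and 2√(Dt) = 2√(1.0 × 230) = 30.33 m.
Argument (x−vt)/(2√(Dt)) = (230 − 253)/30.33 = -0.7583; ½·erfc(-0.7583) = 0.8582.
C = 2.4 × 0.8582 = 2.06 mg/L.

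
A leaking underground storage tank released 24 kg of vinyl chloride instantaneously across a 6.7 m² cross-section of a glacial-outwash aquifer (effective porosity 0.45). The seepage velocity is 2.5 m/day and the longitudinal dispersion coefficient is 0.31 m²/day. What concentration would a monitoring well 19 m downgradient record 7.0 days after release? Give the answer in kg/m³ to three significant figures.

1.18 kg/m³

For an instantaneous plane source, C(x,t) = M/(n_e·A·√(4πDt)) · exp(−(x−vt)²/(4Dt)), with n_e·A the pore (flow) area.
Plume center vt = 2.5 × 7.0 = 17.5 m, so the well at 19 m is 1.5 m downgradient of the peak.
√(4πDt) = 5.222 m, giving peak height M/(n_e·A·√(4πDt)) = 24/(0.45 × 6.7 × 5.222) = 1.524 kg/m³.
(x−vt)²/(4Dt) = (1.5)²/(4 × 0.31 × 7.0) = 0.2592; exp(−0.2592) = 0.7717.
C = 1.524 × 0.7717 = 1.18 kg/m³.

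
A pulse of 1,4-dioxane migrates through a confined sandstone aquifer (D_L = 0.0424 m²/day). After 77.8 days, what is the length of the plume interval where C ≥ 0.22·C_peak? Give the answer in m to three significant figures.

8.94 m

The plume is Gaussian with σ = √(2Dt) = √(2 × 0.0424 × 77.8) = 2.569 m.
C/C_peak = exp(−Δx²/(2σ²)) = 0.22 ⇒ Δx = σ·√(−2 ln 0.22) = 2.569 × 1.740 = 4.470 m.
Width = 2Δx = 8.94 m.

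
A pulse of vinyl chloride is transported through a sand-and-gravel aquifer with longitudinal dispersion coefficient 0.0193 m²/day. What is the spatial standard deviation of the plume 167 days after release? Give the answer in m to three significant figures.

2.54 m

Dispersive spreading gives a Gaussian with σ² = 2Dt; advection only shifts the center.
σ = √(2 × 0.0193 × 167) = 2.54 m.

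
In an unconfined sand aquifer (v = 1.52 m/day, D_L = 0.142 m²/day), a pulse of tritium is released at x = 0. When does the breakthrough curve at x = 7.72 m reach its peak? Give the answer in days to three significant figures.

For the 1D instantaneous-source solution, setting ∂C/∂t = 0 at fixed x gives v²t² + 2Dt − x² = 0, so t = (√(D² + v²x²) − D)/v².
√(D² + v²x²) = √(0.142² + 1.52² × 7.72²) = 11.74; v² = 2.3104.
t = (11.74 − 0.142)/2.3104 = 5.02 days (vs. the pure-advection estimate x/v = 5.08 d).

5.02 days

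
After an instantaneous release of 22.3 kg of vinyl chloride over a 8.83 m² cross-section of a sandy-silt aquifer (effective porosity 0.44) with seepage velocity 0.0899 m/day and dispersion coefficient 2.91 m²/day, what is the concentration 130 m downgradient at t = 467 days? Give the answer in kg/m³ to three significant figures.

0.0106 kg/m³

For an instantaneous plane source, C(x,t) = M/(n_e·A·√(4πDt)) · exp(−(x−vt)²/(4Dt)), with n_e·A the pore (flow) area.
Plume center vt = 0.0899 × 467 = 41.9833 m, so the well at 130 m is 88.0167 m downgradient of the peak.
√(4πDt) = 130.7 m, giving peak height M/(n_e·A·√(4πDt)) = 22.3/(0.44 × 8.83 × 130.7) = 0.04392 kg/m³.
(x−vt)²/(4Dt) = (88.0167)²/(4 × 2.91 × 467) = 1.425; exp(−1.425) = 0.2405.
C = 0.04392 × 0.2405 = 0.0106 kg/m³.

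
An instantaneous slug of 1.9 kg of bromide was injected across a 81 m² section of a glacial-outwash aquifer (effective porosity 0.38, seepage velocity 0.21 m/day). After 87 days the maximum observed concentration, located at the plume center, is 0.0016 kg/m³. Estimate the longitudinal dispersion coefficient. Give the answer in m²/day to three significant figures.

At the plume center C_max = M/(n_e·A·√(4πDt)), so D = M²/(4πt·(n_e·A·C_max)²).
n_e·A·C_max = 0.38 × 81 × 0.0016 = 0.04925 kg/m.
D = 1.9²/(4π × 87 × 0.04925²) = 1.36 m²/day.

1.36 m²/day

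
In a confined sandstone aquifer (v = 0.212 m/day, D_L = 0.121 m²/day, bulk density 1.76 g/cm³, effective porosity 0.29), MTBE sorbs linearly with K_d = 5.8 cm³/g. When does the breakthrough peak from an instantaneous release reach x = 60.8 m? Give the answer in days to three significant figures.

10300 days

Retardation factor R = 1 + ρ_b·K_d/n = 1 + 1.76 × 5.8/0.29 = 36.20.
Sorption retards both mechanisms: v_R = v/R = 0.005856 m/day, D_R = D/R = 0.003343 m²/day.
Peak time from v_R²t² + 2D_R t − x² = 0: t = (√(D_R² + v_R²x²) − D_R)/v_R².
√(D_R² + v_R²x²) = √(0.003343² + 0.005856² × 60.8²) = 0.3561; v_R² = 3.429e-05.
t = (0.3561 − 0.003343)/3.429e-05 = 10300 days.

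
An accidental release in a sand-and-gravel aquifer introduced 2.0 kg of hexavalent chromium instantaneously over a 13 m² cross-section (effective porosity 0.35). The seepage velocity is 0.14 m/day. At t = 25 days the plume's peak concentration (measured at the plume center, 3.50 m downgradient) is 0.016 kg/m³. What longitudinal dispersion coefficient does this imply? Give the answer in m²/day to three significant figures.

At the plume center C_max = M/(n_e·A·√(4πDt)), so D = M²/(4πt·(n_e·A·C_max)²).
n_e·A·C_max = 0.35 × 13 × 0.016 = 0.07280 kg/m.
D = 2.0²/(4π × 25 × 0.07280²) = 2.40 m²/day.

2.40 m²/day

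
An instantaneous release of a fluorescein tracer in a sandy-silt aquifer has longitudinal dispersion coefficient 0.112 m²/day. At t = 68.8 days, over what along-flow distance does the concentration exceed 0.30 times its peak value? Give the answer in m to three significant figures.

12.2 m

The plume is Gaussian with σ = √(2Dt) = √(2 × 0.112 × 68.8) = 3.926 m.
C/C_peak = exp(−Δx²/(2σ²)) = 0.30 ⇒ Δx = σ·√(−2 ln 0.30) = 3.926 × 1.552 = 6.093 m.
Width = 2Δx = 12.2 m.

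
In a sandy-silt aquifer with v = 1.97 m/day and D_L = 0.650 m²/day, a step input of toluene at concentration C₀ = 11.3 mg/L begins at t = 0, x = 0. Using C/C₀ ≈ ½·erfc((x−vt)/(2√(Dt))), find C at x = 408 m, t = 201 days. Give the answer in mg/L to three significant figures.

For a continuous step input, C/C₀ ≈ ½·erfc((x−vt)/(2√(Dt))).
vt = 1.97 × 201 = 395.97 m and 2√(Dt) = 2√(0.650 × 201) = 22.86 m.
Argument (x−vt)/(2√(Dt)) = (408 − 395.97)/22.86 = 0.5262; ½·erfc(0.5262) = 0.2284.
C = 11.3 × 0.2284 = 2.58 mg/L.

2.58 mg/L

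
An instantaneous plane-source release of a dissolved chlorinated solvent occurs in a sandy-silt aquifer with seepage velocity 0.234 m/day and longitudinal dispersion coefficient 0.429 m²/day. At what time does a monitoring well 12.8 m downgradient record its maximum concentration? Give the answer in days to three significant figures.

47.4 days

For the 1D instantaneous-source solution, setting ∂C/∂t = 0 at fixed x gives v²t² + 2Dt − x² = 0, so t = (√(D² + v²x²) − D)/v².
√(D² + v²x²) = √(0.429² + 0.234² × 12.8²) = 3.026; v² = 0.054756.
t = (3.026 − 0.429)/0.054756 = 47.4 days (vs. the pure-advection estimate x/v = 54.7 d).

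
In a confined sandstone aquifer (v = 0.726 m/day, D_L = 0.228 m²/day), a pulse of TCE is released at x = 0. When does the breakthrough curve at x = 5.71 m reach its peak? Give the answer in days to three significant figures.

For the 1D instantaneous-source solution, setting ∂C/∂t = 0 at fixed x gives v²t² + 2Dt − x² = 0, so t = (√(D² + v²x²) − D)/v².
√(D² + v²x²) = √(0.228² + 0.726² × 5.71²) = 4.152; v² = 0.527076.
t = (4.152 − 0.228)/0.527076 = 7.44 days (vs. the pure-advection estimate x/v = 7.87 d).

7.44 days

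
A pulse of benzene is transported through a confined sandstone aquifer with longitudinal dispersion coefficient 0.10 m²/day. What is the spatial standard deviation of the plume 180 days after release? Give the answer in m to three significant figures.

Dispersive spreading gives a Gaussian with σ² = 2Dt; advection only shifts the center.
σ = √(2 × 0.10 × 180) = 6.00 m.

6.00 m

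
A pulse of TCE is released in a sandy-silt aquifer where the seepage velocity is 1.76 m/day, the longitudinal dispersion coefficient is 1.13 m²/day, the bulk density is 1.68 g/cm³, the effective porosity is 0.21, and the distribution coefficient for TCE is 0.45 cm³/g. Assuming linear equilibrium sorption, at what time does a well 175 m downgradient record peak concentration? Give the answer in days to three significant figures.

Retardation factor R = 1 + ρ_b·K_d/n = 1 + 1.68 × 0.45/0.21 = 4.600.
Sorption retards both mechanisms: v_R = v/R = 0.3826 m/day, D_R = D/R = 0.2457 m²/day.
Peak time from v_R²t² + 2D_R t − x² = 0: t = (√(D_R² + v_R²x²) − D_R)/v_R².
√(D_R² + v_R²x²) = √(0.2457² + 0.3826² × 175²) = 66.96; v_R² = 0.1464.
t = (66.96 − 0.2457)/0.1464 = 456 days.

456 days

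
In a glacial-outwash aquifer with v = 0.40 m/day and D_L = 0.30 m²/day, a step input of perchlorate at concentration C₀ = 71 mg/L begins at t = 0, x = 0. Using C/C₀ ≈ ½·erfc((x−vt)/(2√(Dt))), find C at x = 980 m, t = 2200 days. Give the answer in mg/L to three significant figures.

0.210 mg/L

For a continuous step input, C/C₀ ≈ ½·erfc((x−vt)/(2√(Dt))).
vt = 0.40 × 2200 = 880 m and 2√(Dt) = 2√(0.30 × 2200) = 51.38 m.
Argument (x−vt)/(2√(Dt)) = (980 − 880)/51.38 = 1.946; ½·erfc(1.946) = 0.002961.
C = 71 × 0.002961 = 0.210 mg/L.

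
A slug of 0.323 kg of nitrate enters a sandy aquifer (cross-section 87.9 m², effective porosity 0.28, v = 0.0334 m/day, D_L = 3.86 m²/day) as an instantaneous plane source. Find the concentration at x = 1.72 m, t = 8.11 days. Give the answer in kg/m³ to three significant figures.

0.000651 kg/m³

For an instantaneous plane source, C(x,t) = M/(n_e·A·√(4πDt)) · exp(−(x−vt)²/(4Dt)), with n_e·A the pore (flow) area.
Plume center vt = 0.0334 × 8.11 = 0.270874 m, so the well at 1.72 m is 1.449126 m downgradient of the peak.
√(4πDt) = 19.83 m, giving peak height M/(n_e·A·√(4πDt)) = 0.323/(0.28 × 87.9 × 19.83) = 0.0006618 kg/m³.
(x−vt)²/(4Dt) = (1.449126)²/(4 × 3.86 × 8.11) = 0.01677; exp(−0.01677) = 0.9834.
C = 0.0006618 × 0.9834 = 0.000651 kg/m³.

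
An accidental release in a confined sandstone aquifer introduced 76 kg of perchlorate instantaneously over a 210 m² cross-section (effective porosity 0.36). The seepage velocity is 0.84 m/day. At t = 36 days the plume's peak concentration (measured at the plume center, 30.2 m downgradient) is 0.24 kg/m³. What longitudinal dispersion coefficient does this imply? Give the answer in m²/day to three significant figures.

0.0388 m²/day

At the plume center C_max = M/(n_e·A·√(4πDt)), so D = M²/(4πt·(n_e·A·C_max)²).
n_e·A·C_max = 0.36 × 210 × 0.24 = 18.14 kg/m.
D = 76²/(4π × 36 × 18.14²) = 0.0388 m²/day.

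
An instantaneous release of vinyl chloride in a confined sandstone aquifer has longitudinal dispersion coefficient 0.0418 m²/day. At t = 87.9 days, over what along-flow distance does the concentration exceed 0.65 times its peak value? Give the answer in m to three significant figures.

5.03 m

The plume is Gaussian with σ = √(2Dt) = √(2 × 0.0418 × 87.9) = 2.711 m.
C/C_peak = exp(−Δx²/(2σ²)) = 0.65 ⇒ Δx = σ·√(−2 ln 0.65) = 2.711 × 0.9282 = 2.516 m.
Width = 2Δx = 5.03 m.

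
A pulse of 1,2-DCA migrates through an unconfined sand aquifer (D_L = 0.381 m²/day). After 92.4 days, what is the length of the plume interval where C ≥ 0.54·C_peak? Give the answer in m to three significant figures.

The plume is Gaussian with σ = √(2Dt) = √(2 × 0.381 × 92.4) = 8.391 m.
C/C_peak = exp(−Δx²/(2σ²)) = 0.54 ⇒ Δx = σ·√(−2 ln 0.54) = 8.391 × 1.110 = 9.314 m.
Width = 2Δx = 18.6 m.

18.6 m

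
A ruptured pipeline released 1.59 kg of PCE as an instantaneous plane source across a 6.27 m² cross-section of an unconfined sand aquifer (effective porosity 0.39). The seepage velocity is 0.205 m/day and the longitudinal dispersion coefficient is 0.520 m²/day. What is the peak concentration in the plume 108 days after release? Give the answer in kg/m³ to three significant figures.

0.0245 kg/m³

The peak of an instantaneous 1D plume sits at x = vt; there the Gaussian factor is 1 and C_max = M/(n_e·A·√(4πDt)), where n_e·A is the pore area the mass is dissolved in.
√(4πDt) = √(4π × 0.520 × 108) = 26.57 m, so C_max = 1.59/(0.39 × 6.27 × 26.57) = 0.0245 kg/m³.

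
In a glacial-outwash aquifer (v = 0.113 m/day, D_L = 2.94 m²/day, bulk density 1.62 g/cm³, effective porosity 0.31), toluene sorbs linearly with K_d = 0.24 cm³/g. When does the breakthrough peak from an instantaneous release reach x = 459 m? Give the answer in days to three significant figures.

8650 days

Retardation factor R = 1 + ρ_b·K_d/n = 1 + 1.62 × 0.24/0.31 = 2.254.
Sorption retards both mechanisms: v_R = v/R = 0.05013 m/day, D_R = D/R = 1.304 m²/day.
Peak time from v_R²t² + 2D_R t − x² = 0: t = (√(D_R² + v_R²x²) − D_R)/v_R².
√(D_R² + v_R²x²) = √(1.304² + 0.05013² × 459²) = 23.05; v_R² = 0.002513.
t = (23.05 − 1.304)/0.002513 = 8650 days.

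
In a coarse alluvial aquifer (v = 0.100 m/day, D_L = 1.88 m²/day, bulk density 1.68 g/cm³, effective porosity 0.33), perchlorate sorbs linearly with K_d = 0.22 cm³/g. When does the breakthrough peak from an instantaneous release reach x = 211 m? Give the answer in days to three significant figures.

Retardation factor R = 1 + ρ_b·K_d/n = 1 + 1.68 × 0.22/0.33 = 2.120.
Sorption retards both mechanisms: v_R = v/R = 0.04717 m/day, D_R = D/R = 0.8868 m²/day.
Peak time from v_R²t² + 2D_R t − x² = 0: t = (√(D_R² + v_R²x²) − D_R)/v_R².
√(D_R² + v_R²x²) = √(0.8868² + 0.04717² × 211²) = 9.992; v_R² = 0.002225.
t = (9.992 − 0.8868)/0.002225 = 4090 days.

4090 days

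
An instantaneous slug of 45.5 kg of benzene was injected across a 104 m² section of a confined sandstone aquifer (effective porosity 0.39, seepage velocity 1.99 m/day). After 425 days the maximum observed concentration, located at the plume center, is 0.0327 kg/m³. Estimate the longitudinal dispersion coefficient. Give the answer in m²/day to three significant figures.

0.220 m²/day

At the plume center C_max = M/(n_e·A·√(4πDt)), so D = M²/(4πt·(n_e·A·C_max)²).
n_e·A·C_max = 0.39 × 104 × 0.0327 = 1.326 kg/m.
D = 45.5²/(4π × 425 × 1.326²) = 0.220 m²/day.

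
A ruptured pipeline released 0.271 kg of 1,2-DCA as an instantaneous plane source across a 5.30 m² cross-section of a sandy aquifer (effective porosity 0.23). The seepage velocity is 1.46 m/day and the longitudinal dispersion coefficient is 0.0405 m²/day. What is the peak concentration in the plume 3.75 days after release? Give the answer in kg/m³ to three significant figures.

The peak of an instantaneous 1D plume sits at x = vt; there the Gaussian factor is 1 and C_max = M/(n_e·A·√(4πDt)), where n_e·A is the pore area the mass is dissolved in.
√(4πDt) = √(4π × 0.0405 × 3.75) = 1.381 m, so C_max = 0.271/(0.23 × 5.30 × 1.381) = 0.161 kg/m³.

0.161 kg/m³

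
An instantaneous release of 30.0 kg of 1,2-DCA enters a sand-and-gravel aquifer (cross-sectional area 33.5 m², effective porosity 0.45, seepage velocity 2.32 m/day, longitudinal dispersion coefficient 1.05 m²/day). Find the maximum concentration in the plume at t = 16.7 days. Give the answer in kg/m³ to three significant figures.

0.134 kg/m³

The peak of an instantaneous 1D plume sits at x = vt; there the Gaussian factor is 1 and C_max = M/(n_e·A·√(4πDt)), where n_e·A is the pore area the mass is dissolved in.
√(4πDt) = √(4π × 1.05 × 16.7) = 14.84 m, so C_max = 30.0/(0.45 × 33.5 × 14.84) = 0.134 kg/m³.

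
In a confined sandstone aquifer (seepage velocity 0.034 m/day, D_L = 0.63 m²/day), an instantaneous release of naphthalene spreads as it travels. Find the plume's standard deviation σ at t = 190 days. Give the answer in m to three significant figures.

15.5 m

Dispersive spreading gives a Gaussian with σ² = 2Dt; advection only shifts the center.
σ = √(2 × 0.63 × 190) = 15.5 m.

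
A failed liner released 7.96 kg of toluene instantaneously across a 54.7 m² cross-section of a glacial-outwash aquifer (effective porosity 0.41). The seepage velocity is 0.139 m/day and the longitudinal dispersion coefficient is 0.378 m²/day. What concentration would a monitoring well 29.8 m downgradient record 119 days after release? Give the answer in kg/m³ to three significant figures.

For an instantaneous plane source, C(x,t) = M/(n_e·A·√(4πDt)) · exp(−(x−vt)²/(4Dt)), with n_e·A the pore (flow) area.
Plume center vt = 0.139 × 119 = 16.541 m, so the well at 29.8 m is 13.259 m downgradient of the peak.
√(4πDt) = 23.78 m, giving peak height M/(n_e·A·√(4πDt)) = 7.96/(0.41 × 54.7 × 23.78) = 0.01493 kg/m³.
(x−vt)²/(4Dt) = (13.259)²/(4 × 0.378 × 119) = 0.9771; exp(−0.9771) = 0.3764.
C = 0.01493 × 0.3764 = 0.00562 kg/m³.

0.00562 kg/m³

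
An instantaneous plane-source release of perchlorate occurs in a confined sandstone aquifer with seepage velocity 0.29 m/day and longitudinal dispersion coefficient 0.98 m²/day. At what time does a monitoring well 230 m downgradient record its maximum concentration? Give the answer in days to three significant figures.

782 days

For the 1D instantaneous-source solution, setting ∂C/∂t = 0 at fixed x gives v²t² + 2Dt − x² = 0, so t = (√(D² + v²x²) − D)/v².
√(D² + v²x²) = √(0.98² + 0.29² × 230²) = 66.71; v² = 0.0841.
t = (66.71 − 0.98)/0.0841 = 782 days (vs. the pure-advection estimate x/v = 793 d).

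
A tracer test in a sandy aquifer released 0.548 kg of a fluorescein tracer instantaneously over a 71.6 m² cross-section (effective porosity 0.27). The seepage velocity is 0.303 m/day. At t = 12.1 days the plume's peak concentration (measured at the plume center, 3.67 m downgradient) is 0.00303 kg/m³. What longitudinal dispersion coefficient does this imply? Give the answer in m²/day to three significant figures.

0.576 m²/day

At the plume center C_max = M/(n_e·A·√(4πDt)), so D = M²/(4πt·(n_e·A·C_max)²).
n_e·A·C_max = 0.27 × 71.6 × 0.00303 = 0.05858 kg/m.
D = 0.548²/(4π × 12.1 × 0.05858²) = 0.576 m²/day.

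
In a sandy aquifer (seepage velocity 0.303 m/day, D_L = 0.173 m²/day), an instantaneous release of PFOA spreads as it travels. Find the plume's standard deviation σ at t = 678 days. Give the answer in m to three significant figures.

Dispersive spreading gives a Gaussian with σ² = 2Dt; advection only shifts the center.
σ = √(2 × 0.173 × 678) = 15.3 m.

15.3 m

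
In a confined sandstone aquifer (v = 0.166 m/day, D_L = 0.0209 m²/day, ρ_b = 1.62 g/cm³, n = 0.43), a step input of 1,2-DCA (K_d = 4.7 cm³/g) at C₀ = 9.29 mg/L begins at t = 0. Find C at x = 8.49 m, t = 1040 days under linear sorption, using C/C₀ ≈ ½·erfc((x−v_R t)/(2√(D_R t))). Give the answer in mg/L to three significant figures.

6.37 mg/L

Retardation factor R = 1 + ρ_b·K_d/n = 1 + 1.62 × 4.7/0.43 = 18.71.
Sorption retards both mechanisms: v_R = v/R = 0.008872 m/day, D_R = D/R = 0.001117 m²/day.
v_R·t = 0.008872 × 1040 = 9.22688 m; 2√(D_R t) = 2.156 m; argument = (8.49 − 9.22688)/2.156 = -0.3418.
C = C₀ × ½·erfc(-0.3418) = 9.29 × 0.6856 = 6.37 mg/L.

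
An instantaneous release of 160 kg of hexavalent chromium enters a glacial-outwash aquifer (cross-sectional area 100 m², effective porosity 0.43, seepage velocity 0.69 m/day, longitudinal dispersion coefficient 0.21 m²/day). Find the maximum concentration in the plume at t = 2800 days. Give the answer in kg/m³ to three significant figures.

The peak of an instantaneous 1D plume sits at x = vt; there the Gaussian factor is 1 and C_max = M/(n_e·A·√(4πDt)), where n_e·A is the pore area the mass is dissolved in.
√(4πDt) = √(4π × 0.21 × 2800) = 85.96 m, so C_max = 160/(0.43 × 100 × 85.96) = 0.0433 kg/m³.

0.0433 kg/m³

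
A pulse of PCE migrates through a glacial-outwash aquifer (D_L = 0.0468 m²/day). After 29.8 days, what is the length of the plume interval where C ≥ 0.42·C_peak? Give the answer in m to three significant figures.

The plume is Gaussian with σ = √(2Dt) = √(2 × 0.0468 × 29.8) = 1.670 m.
C/C_peak = exp(−Δx²/(2σ²)) = 0.42 ⇒ Δx = σ·√(−2 ln 0.42) = 1.670 × 1.317 = 2.199 m.
Width = 2Δx = 4.40 m.

4.40 m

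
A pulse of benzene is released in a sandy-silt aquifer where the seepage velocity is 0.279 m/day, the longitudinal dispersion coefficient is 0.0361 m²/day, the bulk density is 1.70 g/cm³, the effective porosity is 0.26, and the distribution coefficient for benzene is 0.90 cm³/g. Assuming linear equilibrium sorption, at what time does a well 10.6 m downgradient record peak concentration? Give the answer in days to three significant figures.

Retardation factor R = 1 + ρ_b·K_d/n = 1 + 1.70 × 0.90/0.26 = 6.885.
Sorption retards both mechanisms: v_R = v/R = 0.04052 m/day, D_R = D/R = 0.005243 m²/day.
Peak time from v_R²t² + 2D_R t − x² = 0: t = (√(D_R² + v_R²x²) − D_R)/v_R².
√(D_R² + v_R²x²) = √(0.005243² + 0.04052² × 10.6²) = 0.4295; v_R² = 0.001642.
t = (0.4295 − 0.005243)/0.001642 = 258 days.

258 days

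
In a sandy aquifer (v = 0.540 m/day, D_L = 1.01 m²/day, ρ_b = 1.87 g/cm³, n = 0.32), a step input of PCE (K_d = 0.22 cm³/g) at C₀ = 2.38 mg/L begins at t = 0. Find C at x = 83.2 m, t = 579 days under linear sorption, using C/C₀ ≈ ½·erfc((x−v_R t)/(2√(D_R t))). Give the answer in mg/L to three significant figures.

2.36 mg/L

Retardation factor R = 1 + ρ_b·K_d/n = 1 + 1.87 × 0.22/0.32 = 2.286.
Sorption retards both mechanisms: v_R = v/R = 0.2362 m/day, D_R = D/R = 0.4418 m²/day.
v_R·t = 0.2362 × 579 = 136.7598 m; 2√(D_R t) = 31.99 m; argument = (83.2 − 136.7598)/31.99 = -1.674.
C = C₀ × ½·erfc(-1.674) = 2.38 × 0.9910 = 2.36 mg/L.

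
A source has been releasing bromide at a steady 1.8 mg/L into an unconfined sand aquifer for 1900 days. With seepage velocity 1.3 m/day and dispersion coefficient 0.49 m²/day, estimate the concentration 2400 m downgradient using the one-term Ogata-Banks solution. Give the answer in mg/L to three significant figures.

1.71 mg/L

For a continuous step input, C/C₀ ≈ ½·erfc((x−vt)/(2√(Dt))).
vt = 1.3 × 1900 = 2470 m and 2√(Dt) = 2√(0.49 × 1900) = 61.02 m.
Argument (x−vt)/(2√(Dt)) = (2400 − 2470)/61.02 = -1.147; ½·erfc(-1.147) = 0.9476.
C = 1.8 × 0.9476 = 1.71 mg/L.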